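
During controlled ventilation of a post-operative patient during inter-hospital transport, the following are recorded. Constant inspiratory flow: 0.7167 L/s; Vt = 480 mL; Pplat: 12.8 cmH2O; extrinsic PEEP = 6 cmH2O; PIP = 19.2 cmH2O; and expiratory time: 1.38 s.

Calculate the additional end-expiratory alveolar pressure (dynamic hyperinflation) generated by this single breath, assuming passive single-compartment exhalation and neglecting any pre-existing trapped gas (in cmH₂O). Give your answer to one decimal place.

0.8

R = (PIP − Pplat)/V̇ = (19.2 − 12.8) / 0.7167 = 6.4/0.7167 = 8.93 cmH2O·s/L.
C = Vt/(Pplat − PEEP) = 480.0 / (12.8 − 6) = 480.0/6.8 = 70.588 mL/cmH2O.
τ = R × C = 8.93 × 0.07059 L/cmH2O = 0.6304 s.
Fraction remaining = e^(−Te/τ) = e^(−1.38/0.6304) = 0.112; trapped volume = 480.0 × 0.112 = 53.76 mL.
Additional alveolar pressure from trapping ≈ V_trapped / C = 53.76 / 70.588 = 0.7616 cmH2O.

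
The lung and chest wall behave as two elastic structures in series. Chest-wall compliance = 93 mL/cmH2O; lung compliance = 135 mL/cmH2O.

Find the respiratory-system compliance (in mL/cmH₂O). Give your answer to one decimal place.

Lung and chest wall are elastances in series: 1/Crs = 1/CL + 1/Ccw.
1/Crs = 1/135 + 1/93 = 0.01816.
Crs = 55.066 mL/cmH2O.

55.1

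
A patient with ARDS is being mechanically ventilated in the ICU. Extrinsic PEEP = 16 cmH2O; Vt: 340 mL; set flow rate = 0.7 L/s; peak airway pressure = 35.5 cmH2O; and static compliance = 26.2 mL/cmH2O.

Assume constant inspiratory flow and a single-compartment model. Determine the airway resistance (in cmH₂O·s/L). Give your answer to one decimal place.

Equation of motion (constant flow): PIP = Vt/C + R·V̇ + PEEP.
R·V̇ = PIP − Vt/C − PEEP = 35.5 − 340/26.2 − 16 = 35.5 − 12.977 − 16 = 6.523 cmH2O.
R = 6.523 / 0.7 = 9.319 cmH2O·s/L.

9.3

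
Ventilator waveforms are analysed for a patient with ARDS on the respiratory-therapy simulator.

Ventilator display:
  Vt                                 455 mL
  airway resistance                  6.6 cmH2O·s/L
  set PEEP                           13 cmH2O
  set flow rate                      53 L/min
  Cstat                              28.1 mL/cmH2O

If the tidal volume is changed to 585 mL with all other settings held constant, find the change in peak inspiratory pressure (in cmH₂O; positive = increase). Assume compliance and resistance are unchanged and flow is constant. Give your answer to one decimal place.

PIP = Vt/C + R·V̇ + PEEP (constant-flow equation of motion).
Only the elastic term changes: ΔPIP = ΔVt / C = (585 − 455) / 28.1 = 4.626 cmH2O.

4.6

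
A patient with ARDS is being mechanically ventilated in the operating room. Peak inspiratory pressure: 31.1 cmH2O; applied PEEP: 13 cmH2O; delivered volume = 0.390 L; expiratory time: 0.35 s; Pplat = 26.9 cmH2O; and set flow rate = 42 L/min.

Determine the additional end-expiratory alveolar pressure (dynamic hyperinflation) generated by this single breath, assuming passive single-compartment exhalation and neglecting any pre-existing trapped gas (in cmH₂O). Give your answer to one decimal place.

1.7

Flow: 42 L/min ÷ 60 = 0.7 L/s.
R = (PIP − Pplat)/V̇ = (31.1 − 26.9) / 0.7 = 4.2/0.7 = 6.0 cmH2O·s/L.
C = Vt/(Pplat − PEEP) = 390.0 / (26.9 − 13) = 390.0/13.9 = 28.058 mL/cmH2O.
τ = R × C = 6.0 × 0.02806 L/cmH2O = 0.1684 s.
Fraction remaining = e^(−Te/τ) = e^(−0.35/0.1684) = 0.1251; trapped volume = 390.0 × 0.1251 = 48.789 mL.
Additional alveolar pressure from trapping ≈ V_trapped / C = 48.789 / 28.058 = 1.739 cmH2O.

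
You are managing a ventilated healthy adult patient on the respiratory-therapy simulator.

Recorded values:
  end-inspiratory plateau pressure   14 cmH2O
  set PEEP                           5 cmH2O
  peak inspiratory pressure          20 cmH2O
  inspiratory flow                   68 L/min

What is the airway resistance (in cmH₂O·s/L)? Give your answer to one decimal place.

Flow: 68 L/min ÷ 60 = 1.1333 L/s.
Raw = (PIP − Pplat) / flow = (20 − 14) / 1.1333 = 6.0 / 1.1333 = 5.294 cmH2O·s/L.

5.3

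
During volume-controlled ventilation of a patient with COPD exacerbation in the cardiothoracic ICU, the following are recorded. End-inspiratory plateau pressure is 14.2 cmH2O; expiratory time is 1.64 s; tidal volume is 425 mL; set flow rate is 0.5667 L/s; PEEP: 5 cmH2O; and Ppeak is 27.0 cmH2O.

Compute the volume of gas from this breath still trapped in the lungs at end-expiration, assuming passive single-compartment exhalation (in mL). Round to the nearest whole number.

R = (PIP − Pplat)/V̇ = (27.0 − 14.2) / 0.5667 = 12.8/0.5667 = 22.587 cmH2O·s/L.
C = Vt/(Pplat − PEEP) = 425.0 / (14.2 − 5) = 425.0/9.2 = 46.196 mL/cmH2O.
τ = R × C = 22.587 × 0.0462 L/cmH2O = 1.044 s.
Fraction remaining = e^(−Te/τ) = e^(−1.64/1.044) = 0.2079.
Trapped volume = 425.0 × 0.2079 = 88.358 mL.

88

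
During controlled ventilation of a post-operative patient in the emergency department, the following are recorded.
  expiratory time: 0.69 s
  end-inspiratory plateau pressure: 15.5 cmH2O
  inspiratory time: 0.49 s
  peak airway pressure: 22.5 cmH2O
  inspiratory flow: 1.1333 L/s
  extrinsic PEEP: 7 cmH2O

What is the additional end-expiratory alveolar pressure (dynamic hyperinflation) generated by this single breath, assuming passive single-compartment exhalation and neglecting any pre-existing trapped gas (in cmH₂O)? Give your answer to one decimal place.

Vt = flow × Ti = 1.1333 L/s × 0.49 s × 1000 mL/L = 555.32 mL.
R = (PIP − Pplat)/V̇ = (22.5 − 15.5) / 1.1333 = 7.0/1.1333 = 6.177 cmH2O·s/L.
C = Vt/(Pplat − PEEP) = 555.32 / (15.5 − 7) = 555.32/8.5 = 65.332 mL/cmH2O.
τ = R × C = 6.177 × 0.06533 L/cmH2O = 0.4035 s.
Fraction remaining = e^(−Te/τ) = e^(−0.69/0.4035) = 0.1809; trapped volume = 555.32 × 0.1809 = 100.46 mL.
Additional alveolar pressure from trapping ≈ V_trapped / C = 100.46 / 65.332 = 1.538 cmH2O.

1.5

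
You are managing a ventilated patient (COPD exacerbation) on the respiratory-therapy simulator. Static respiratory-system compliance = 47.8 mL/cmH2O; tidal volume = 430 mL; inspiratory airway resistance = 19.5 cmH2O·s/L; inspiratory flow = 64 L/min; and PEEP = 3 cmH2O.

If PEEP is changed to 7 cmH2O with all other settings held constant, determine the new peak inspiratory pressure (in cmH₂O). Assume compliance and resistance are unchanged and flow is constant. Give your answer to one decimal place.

36.8

Flow: 64 L/min ÷ 60 = 1.0667 L/s.
PIP = Vt/C + R·V̇ + PEEP (constant-flow equation of motion).
Only the baseline term changes: ΔPIP = ΔPEEP = 7 − 3 = 4.0 cmH2O.
Original PIP = 430/47.8 + 19.5×1.0667 + 3 = 32.796 cmH2O; new PIP = 32.796 + (4.0) = 36.796 cmH2O.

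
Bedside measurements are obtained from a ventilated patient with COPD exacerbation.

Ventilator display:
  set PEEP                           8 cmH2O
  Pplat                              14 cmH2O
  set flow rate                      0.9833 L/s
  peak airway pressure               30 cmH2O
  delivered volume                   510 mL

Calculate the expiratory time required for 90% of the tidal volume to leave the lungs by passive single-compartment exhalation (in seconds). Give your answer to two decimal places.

R = (PIP − Pplat)/V̇ = (30 − 14) / 0.9833 = 16.0/0.9833 = 16.272 cmH2O·s/L.
C = Vt/(Pplat − PEEP) = 510.0 / (14 − 8) = 510.0/6.0 = 85.0 mL/cmH2O.
τ = R × C = 16.272 × 0.085 L/cmH2O = 1.383 s.
t = −τ·ln(1 − 0.90) = −1.383·ln(0.1) = 3.184 s.

3.18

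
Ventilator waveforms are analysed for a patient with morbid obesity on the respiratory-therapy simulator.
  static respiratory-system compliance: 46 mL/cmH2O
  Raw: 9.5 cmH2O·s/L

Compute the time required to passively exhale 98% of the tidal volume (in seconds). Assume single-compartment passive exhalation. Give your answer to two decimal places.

τ = R × C = 9.5 × 46 mL/cmH2O = 9.5 × 0.046 L/cmH2O = 0.437 s.
Exhaled fraction f = 1 − e^(−t/τ) → t = −τ·ln(1 − f) = −0.437·ln(0.02) = 1.71 s.

1.71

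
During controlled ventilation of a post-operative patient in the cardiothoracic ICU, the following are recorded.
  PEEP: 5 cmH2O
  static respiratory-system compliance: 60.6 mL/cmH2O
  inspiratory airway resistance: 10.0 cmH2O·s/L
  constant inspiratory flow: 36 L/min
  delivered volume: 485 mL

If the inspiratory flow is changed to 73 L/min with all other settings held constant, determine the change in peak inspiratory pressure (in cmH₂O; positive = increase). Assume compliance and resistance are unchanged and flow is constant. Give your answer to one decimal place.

Flow: 36 L/min ÷ 60 = 0.6 L/s.
New flow: 73 L/min ÷ 60 = 1.2167 L/s.
PIP = Vt/C + R·V̇ + PEEP (constant-flow equation of motion).
Only the resistive term changes: ΔPIP = R × ΔV̇ = 10.0 × (1.2167 − 0.6) = 10.0 × 0.6167 = 6.167 cmH2O.

6.2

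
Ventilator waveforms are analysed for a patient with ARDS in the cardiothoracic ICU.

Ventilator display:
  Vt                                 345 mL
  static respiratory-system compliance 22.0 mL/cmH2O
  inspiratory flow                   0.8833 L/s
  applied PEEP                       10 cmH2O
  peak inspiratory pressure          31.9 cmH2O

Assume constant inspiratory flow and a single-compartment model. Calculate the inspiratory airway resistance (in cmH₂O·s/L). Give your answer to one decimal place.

7.0

Equation of motion (constant flow): PIP = Vt/C + R·V̇ + PEEP.
R·V̇ = PIP − Vt/C − PEEP = 31.9 − 345/22.0 − 10 = 31.9 − 15.682 − 10 = 6.218 cmH2O.
R = 6.218 / 0.8833 = 7.04 cmH2O·s/L.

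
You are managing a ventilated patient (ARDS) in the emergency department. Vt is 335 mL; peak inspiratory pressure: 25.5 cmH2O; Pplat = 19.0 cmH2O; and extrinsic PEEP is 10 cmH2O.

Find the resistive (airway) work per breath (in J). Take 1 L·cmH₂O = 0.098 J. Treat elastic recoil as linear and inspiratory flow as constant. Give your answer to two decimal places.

0.21

With constant inspiratory flow the resistive pressure is constant at PIP − Pplat = 25.5 − 19.0 = 6.5 cmH2O, so resistive work = 6.5 × 0.335 = 2.178 L·cmH2O.
× 0.098 J/(L·cmH2O) → 0.2134 J.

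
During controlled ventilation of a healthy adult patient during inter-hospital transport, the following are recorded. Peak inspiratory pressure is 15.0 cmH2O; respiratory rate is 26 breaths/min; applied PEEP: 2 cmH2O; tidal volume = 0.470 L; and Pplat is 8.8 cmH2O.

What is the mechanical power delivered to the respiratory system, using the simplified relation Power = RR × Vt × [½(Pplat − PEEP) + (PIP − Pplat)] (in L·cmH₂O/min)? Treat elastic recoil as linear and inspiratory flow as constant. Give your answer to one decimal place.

Per-breath work = Vt × [½(Pplat−PEEP) + (PIP−Pplat)] = 0.470 × [0.5×6.8 + 6.2] = 0.470 × 9.6 = 4.512 L·cmH2O.
Power = 26 × 4.512 = 117.31 L·cmH2O/min.

117.3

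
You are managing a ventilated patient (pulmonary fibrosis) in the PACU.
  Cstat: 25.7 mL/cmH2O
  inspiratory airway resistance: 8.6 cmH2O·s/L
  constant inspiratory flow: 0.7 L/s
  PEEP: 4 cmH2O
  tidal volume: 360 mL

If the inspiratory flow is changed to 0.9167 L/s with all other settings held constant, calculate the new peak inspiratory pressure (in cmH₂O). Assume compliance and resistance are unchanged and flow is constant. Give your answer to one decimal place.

25.9

PIP = Vt/C + R·V̇ + PEEP (constant-flow equation of motion).
Only the resistive term changes: ΔPIP = R × ΔV̇ = 8.6 × (0.9167 − 0.7) = 8.6 × 0.2167 = 1.864 cmH2O.
Original PIP = 360/25.7 + 8.6×0.7 + 4 = 24.028 cmH2O; new PIP = 24.028 + (1.864) = 25.892 cmH2O.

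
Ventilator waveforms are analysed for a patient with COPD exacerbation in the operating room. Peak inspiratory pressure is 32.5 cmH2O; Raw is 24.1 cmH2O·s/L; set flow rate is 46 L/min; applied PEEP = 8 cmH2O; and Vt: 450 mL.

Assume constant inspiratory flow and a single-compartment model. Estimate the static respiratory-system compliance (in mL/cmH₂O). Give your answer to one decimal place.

Flow: 46 L/min ÷ 60 = 0.7667 L/s.
Equation of motion (constant flow): PIP = Vt/C + R·V̇ + PEEP.
Vt/C = PIP − R·V̇ − PEEP = 32.5 − 24.1×0.7667 − 8 = 32.5 − 18.477 − 8 = 6.023 cmH2O.
C = Vt / 6.023 = 450 / 6.023 = 74.714 mL/cmH2O.

74.7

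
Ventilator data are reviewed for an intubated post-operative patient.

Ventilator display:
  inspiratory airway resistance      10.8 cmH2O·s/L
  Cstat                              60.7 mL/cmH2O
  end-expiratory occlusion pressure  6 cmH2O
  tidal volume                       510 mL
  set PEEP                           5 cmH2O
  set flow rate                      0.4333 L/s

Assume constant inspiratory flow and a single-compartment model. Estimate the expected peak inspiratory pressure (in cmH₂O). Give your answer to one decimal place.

19.1

Total PEEP = 6 cmH2O (set 5 + intrinsic 1); this is the baseline alveolar pressure.
Equation of motion (constant flow): PIP = Vt/C + R·V̇ + PEEP.
PIP = 510/60.7 + 10.8×0.4333 + 6 = 8.402 + 4.68 + 6 = 19.082 cmH2O.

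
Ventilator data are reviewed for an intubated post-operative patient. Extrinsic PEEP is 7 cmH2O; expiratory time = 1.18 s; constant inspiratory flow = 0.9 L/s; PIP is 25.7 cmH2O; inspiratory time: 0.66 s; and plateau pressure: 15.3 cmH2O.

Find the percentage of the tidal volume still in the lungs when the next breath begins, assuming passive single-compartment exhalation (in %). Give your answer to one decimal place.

24.0

Vt = flow × Ti = 0.9 L/s × 0.66 s × 1000 mL/L = 594.0 mL.
R = (PIP − Pplat)/V̇ = (25.7 − 15.3) / 0.9 = 10.4/0.9 = 11.556 cmH2O·s/L.
C = Vt/(Pplat − PEEP) = 594.0 / (15.3 − 7) = 594.0/8.3 = 71.566 mL/cmH2O.
τ = R × C = 11.556 × 0.07157 L/cmH2O = 0.8271 s.
Fraction remaining at end-expiration = e^(−Te/τ) = e^(−1.18/0.8271) = 0.2401 → 24.01%.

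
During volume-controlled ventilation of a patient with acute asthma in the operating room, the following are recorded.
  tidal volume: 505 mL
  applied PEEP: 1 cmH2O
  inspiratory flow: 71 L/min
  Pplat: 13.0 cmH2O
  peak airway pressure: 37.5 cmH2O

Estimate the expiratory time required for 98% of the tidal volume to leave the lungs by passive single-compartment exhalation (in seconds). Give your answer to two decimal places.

Flow: 71 L/min ÷ 60 = 1.1833 L/s.
R = (PIP − Pplat)/V̇ = (37.5 − 13.0) / 1.1833 = 24.5/1.1833 = 20.705 cmH2O·s/L.
C = Vt/(Pplat − PEEP) = 505.0 / (13.0 − 1) = 505.0/12.0 = 42.083 mL/cmH2O.
τ = R × C = 20.705 × 0.04208 L/cmH2O = 0.8713 s.
t = −τ·ln(1 − 0.98) = −0.8713·ln(0.02) = 3.409 s.

3.41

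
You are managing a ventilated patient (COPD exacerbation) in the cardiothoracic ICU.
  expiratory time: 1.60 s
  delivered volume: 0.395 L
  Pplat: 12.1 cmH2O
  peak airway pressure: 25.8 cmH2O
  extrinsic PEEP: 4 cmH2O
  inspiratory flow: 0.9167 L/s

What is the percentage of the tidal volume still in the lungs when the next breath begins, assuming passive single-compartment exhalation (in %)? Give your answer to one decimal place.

11.1

R = (PIP − Pplat)/V̇ = (25.8 − 12.1) / 0.9167 = 13.7/0.9167 = 14.945 cmH2O·s/L.
C = Vt/(Pplat − PEEP) = 395.0 / (12.1 − 4) = 395.0/8.1 = 48.765 mL/cmH2O.
τ = R × C = 14.945 × 0.04877 L/cmH2O = 0.7289 s.
Fraction remaining at end-expiration = e^(−Te/τ) = e^(−1.60/0.7289) = 0.1113 → 11.13%.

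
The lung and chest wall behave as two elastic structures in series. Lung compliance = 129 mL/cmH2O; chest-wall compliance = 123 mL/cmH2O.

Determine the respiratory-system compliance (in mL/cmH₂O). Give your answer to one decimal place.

Lung and chest wall are elastances in series: 1/Crs = 1/CL + 1/Ccw.
1/Crs = 1/129 + 1/123 = 0.01588.
Crs = 62.972 mL/cmH2O.

63.0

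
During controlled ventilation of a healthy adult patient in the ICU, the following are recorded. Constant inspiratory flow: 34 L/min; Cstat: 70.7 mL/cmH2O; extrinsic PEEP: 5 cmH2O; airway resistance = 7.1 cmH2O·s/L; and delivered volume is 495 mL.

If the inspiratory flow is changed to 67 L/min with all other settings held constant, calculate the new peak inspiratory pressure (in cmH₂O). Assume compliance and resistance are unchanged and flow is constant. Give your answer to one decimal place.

19.9

Flow: 34 L/min ÷ 60 = 0.5667 L/s.
New flow: 67 L/min ÷ 60 = 1.1167 L/s.
PIP = Vt/C + R·V̇ + PEEP (constant-flow equation of motion).
Only the resistive term changes: ΔPIP = R × ΔV̇ = 7.1 × (1.1167 − 0.5667) = 7.1 × 0.55 = 3.905 cmH2O.
Original PIP = 495/70.7 + 7.1×0.5667 + 5 = 16.025 cmH2O; new PIP = 16.025 + (3.905) = 19.93 cmH2O.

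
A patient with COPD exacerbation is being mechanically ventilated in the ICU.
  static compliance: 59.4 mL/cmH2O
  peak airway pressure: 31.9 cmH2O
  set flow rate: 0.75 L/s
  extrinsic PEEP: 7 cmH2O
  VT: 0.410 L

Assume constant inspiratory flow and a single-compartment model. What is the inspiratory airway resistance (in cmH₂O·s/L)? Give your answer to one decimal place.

24.0

Equation of motion (constant flow): PIP = Vt/C + R·V̇ + PEEP.
R·V̇ = PIP − Vt/C − PEEP = 31.9 − 410/59.4 − 7 = 31.9 − 6.902 − 7 = 17.998 cmH2O.
R = 17.998 / 0.75 = 23.997 cmH2O·s/L.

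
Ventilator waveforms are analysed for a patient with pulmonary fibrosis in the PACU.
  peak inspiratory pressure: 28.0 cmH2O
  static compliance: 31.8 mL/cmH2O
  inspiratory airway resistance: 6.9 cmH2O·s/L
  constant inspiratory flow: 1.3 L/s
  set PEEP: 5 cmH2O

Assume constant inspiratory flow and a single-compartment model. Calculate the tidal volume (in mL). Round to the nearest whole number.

446

Equation of motion (constant flow): PIP = Vt/C + R·V̇ + PEEP.
Vt/C = PIP − R·V̇ − PEEP = 28.0 − 8.97 − 5 = 14.03 cmH2O.
Vt = C × 14.03 = 31.8 × 14.03 = 446.15 mL.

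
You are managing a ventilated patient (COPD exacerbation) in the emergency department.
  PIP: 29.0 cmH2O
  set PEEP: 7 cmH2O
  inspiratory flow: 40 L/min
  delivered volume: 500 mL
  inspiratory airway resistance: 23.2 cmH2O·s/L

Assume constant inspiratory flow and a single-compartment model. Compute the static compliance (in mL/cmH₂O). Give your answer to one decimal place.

76.5

Flow: 40 L/min ÷ 60 = 0.6667 L/s.
Equation of motion (constant flow): PIP = Vt/C + R·V̇ + PEEP.
Vt/C = PIP − R·V̇ − PEEP = 29.0 − 23.2×0.6667 − 7 = 29.0 − 15.467 − 7 = 6.533 cmH2O.
C = Vt / 6.533 = 500 / 6.533 = 76.535 mL/cmH2O.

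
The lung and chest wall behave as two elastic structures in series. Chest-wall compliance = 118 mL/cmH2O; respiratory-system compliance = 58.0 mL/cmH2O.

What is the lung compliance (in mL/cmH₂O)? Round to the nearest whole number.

114

1/CL = 1/Crs − 1/Ccw.
1/CL = 1/58.0 − 1/118 = 0.008767.
CL = 114.06 mL/cmH2O.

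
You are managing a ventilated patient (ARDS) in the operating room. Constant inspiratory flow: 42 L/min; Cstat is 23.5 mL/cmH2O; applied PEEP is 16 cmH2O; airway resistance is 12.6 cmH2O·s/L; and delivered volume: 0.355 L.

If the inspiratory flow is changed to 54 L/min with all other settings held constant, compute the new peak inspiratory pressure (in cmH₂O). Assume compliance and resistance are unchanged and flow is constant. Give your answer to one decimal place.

42.4

Flow: 42 L/min ÷ 60 = 0.7 L/s.
New flow: 54 L/min ÷ 60 = 0.9 L/s.
PIP = Vt/C + R·V̇ + PEEP (constant-flow equation of motion).
Only the resistive term changes: ΔPIP = R × ΔV̇ = 12.6 × (0.9 − 0.7) = 12.6 × 0.2 = 2.52 cmH2O.
Original PIP = 355/23.5 + 12.6×0.7 + 16 = 39.926 cmH2O; new PIP = 39.926 + (2.52) = 42.446 cmH2O.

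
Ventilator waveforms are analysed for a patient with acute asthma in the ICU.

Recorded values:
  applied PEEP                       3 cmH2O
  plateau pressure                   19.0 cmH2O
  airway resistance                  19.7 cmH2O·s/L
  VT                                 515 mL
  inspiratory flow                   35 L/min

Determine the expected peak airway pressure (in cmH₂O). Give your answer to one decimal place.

30.5

Flow: 35 L/min ÷ 60 = 0.5833 L/s.
PIP = Pplat + Raw × flow = 19.0 + 19.7 × 0.5833 = 19.0 + 11.491 = 30.491 cmH2O.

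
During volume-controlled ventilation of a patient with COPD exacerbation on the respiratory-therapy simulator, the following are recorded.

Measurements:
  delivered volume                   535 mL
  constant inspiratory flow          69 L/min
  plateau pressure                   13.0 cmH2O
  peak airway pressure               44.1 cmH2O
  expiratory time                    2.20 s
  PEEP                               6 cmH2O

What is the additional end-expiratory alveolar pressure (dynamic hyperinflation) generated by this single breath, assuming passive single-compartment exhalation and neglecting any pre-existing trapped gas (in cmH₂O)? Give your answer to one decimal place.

Flow: 69 L/min ÷ 60 = 1.15 L/s.
R = (PIP − Pplat)/V̇ = (44.1 − 13.0) / 1.15 = 31.1/1.15 = 27.043 cmH2O·s/L.
C = Vt/(Pplat − PEEP) = 535.0 / (13.0 − 6) = 535.0/7.0 = 76.429 mL/cmH2O.
τ = R × C = 27.043 × 0.07643 L/cmH2O = 2.067 s.
Fraction remaining = e^(−Te/τ) = e^(−2.20/2.067) = 0.345; trapped volume = 535.0 × 0.345 = 184.58 mL.
Additional alveolar pressure from trapping ≈ V_trapped / C = 184.58 / 76.429 = 2.415 cmH2O.

2.4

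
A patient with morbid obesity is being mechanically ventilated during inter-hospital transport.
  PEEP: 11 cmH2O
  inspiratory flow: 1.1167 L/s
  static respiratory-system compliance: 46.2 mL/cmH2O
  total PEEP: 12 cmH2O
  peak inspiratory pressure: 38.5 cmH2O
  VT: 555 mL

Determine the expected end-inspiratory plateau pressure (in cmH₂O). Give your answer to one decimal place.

End-expiratory occlusion gives total PEEP = 12 cmH2O (intrinsic PEEP = 12 − 11 = 1). Use total PEEP for the elastic gradient.
Pplat = PEEPtotal + Vt / Cstat = 12 + 555 / 46.2 = 12 + 12.013 = 24.013 cmH2O.

24.0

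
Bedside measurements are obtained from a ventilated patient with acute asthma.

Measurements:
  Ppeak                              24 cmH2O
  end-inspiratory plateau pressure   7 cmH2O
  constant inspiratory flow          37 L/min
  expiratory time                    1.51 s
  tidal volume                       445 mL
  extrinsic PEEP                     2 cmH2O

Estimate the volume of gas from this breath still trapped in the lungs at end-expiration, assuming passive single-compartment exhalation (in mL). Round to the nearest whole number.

240

Flow: 37 L/min ÷ 60 = 0.6167 L/s.
R = (PIP − Pplat)/V̇ = (24 − 7) / 0.6167 = 17.0/0.6167 = 27.566 cmH2O·s/L.
C = Vt/(Pplat − PEEP) = 445.0 / (7 − 2) = 445.0/5.0 = 89.0 mL/cmH2O.
τ = R × C = 27.566 × 0.089 L/cmH2O = 2.453 s.
Fraction remaining = e^(−Te/τ) = e^(−1.51/2.453) = 0.5403.
Trapped volume = 445.0 × 0.5403 = 240.43 mL.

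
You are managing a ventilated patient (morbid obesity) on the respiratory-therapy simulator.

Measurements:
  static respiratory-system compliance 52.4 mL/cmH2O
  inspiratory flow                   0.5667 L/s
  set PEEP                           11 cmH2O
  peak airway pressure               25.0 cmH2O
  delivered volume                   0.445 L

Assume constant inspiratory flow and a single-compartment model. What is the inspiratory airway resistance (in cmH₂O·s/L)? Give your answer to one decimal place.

Equation of motion (constant flow): PIP = Vt/C + R·V̇ + PEEP.
R·V̇ = PIP − Vt/C − PEEP = 25.0 − 445/52.4 − 11 = 25.0 − 8.492 − 11 = 5.508 cmH2O.
R = 5.508 / 0.5667 = 9.719 cmH2O·s/L.

9.7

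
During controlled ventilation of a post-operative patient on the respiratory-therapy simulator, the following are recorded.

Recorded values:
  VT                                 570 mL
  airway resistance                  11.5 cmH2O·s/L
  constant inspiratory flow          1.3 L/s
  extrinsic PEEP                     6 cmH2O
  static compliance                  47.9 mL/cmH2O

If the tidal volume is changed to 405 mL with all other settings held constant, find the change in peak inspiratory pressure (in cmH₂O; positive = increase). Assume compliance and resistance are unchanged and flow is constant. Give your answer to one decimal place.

PIP = Vt/C + R·V̇ + PEEP (constant-flow equation of motion).
Only the elastic term changes: ΔPIP = ΔVt / C = (405 − 570) / 47.9 = -3.445 cmH2O.

-3.4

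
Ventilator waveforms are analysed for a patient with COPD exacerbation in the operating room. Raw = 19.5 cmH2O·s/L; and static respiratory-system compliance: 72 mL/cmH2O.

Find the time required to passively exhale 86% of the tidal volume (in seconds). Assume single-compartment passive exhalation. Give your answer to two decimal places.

τ = R × C = 19.5 × 72 mL/cmH2O = 19.5 × 0.072 L/cmH2O = 1.404 s.
Exhaled fraction f = 1 − e^(−t/τ) → t = −τ·ln(1 − f) = −1.404·ln(0.14) = 2.76 s.

2.76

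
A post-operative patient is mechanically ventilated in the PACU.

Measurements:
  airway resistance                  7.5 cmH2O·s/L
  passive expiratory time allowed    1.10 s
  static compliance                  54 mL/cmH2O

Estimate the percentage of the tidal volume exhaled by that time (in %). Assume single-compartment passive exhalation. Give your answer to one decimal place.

93.4

τ = R × C = 7.5 × 54 mL/cmH2O = 7.5 × 0.054 L/cmH2O = 0.405 s.
Passive exhalation: V(t)/V₀ = e^(−t/τ) = e^(−1.10/0.405) = 0.06614.
Fraction exhaled = 1 − 0.06614 = 0.9339 → 93.39%.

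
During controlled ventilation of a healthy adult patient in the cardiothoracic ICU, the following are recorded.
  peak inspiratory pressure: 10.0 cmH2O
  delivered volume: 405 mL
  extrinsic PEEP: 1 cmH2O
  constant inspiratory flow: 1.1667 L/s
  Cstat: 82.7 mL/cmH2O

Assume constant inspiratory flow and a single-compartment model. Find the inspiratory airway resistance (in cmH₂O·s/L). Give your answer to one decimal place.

3.5

Equation of motion (constant flow): PIP = Vt/C + R·V̇ + PEEP.
R·V̇ = PIP − Vt/C − PEEP = 10.0 − 405/82.7 − 1 = 10.0 − 4.897 − 1 = 4.103 cmH2O.
R = 4.103 / 1.1667 = 3.517 cmH2O·s/L.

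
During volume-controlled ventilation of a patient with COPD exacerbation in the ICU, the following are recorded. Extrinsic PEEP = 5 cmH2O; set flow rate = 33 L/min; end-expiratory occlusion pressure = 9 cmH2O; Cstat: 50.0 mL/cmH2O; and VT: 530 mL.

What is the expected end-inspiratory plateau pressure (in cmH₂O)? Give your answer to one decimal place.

End-expiratory occlusion gives total PEEP = 9 cmH2O (intrinsic PEEP = 9 − 5 = 4). Use total PEEP for the elastic gradient.
Pplat = PEEPtotal + Vt / Cstat = 9 + 530 / 50.0 = 9 + 10.6 = 19.6 cmH2O.

19.6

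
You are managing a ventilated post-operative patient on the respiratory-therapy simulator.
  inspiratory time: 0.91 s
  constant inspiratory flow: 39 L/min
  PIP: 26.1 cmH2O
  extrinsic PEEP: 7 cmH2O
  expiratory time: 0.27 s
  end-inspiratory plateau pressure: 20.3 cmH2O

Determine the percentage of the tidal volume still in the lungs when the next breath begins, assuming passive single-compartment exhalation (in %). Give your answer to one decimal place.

50.6

Flow: 39 L/min ÷ 60 = 0.65 L/s.
Vt = flow × Ti = 0.65 L/s × 0.91 s × 1000 mL/L = 591.5 mL.
R = (PIP − Pplat)/V̇ = (26.1 − 20.3) / 0.65 = 5.8/0.65 = 8.923 cmH2O·s/L.
C = Vt/(Pplat − PEEP) = 591.5 / (20.3 − 7) = 591.5/13.3 = 44.474 mL/cmH2O.
τ = R × C = 8.923 × 0.04447 L/cmH2O = 0.3968 s.
Fraction remaining at end-expiration = e^(−Te/τ) = e^(−0.27/0.3968) = 0.5064 → 50.64%.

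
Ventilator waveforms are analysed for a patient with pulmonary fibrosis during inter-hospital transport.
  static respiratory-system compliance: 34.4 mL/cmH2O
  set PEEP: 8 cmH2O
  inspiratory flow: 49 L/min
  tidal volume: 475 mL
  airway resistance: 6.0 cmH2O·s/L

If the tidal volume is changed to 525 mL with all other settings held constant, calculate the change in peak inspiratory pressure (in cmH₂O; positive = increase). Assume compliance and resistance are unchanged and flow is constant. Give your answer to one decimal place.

PIP = Vt/C + R·V̇ + PEEP (constant-flow equation of motion).
Only the elastic term changes: ΔPIP = ΔVt / C = (525 − 475) / 34.4 = 1.453 cmH2O.

1.5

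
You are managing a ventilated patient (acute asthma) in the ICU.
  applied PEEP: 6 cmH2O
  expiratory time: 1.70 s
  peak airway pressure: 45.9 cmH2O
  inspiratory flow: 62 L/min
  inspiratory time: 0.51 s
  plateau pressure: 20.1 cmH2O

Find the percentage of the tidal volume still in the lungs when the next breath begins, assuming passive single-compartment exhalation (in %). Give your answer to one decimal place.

16.2

Flow: 62 L/min ÷ 60 = 1.0333 L/s.
Vt = flow × Ti = 1.0333 L/s × 0.51 s × 1000 mL/L = 526.98 mL.
R = (PIP − Pplat)/V̇ = (45.9 − 20.1) / 1.0333 = 25.8/1.0333 = 24.969 cmH2O·s/L.
C = Vt/(Pplat − PEEP) = 526.98 / (20.1 − 6) = 526.98/14.1 = 37.374 mL/cmH2O.
τ = R × C = 24.969 × 0.03737 L/cmH2O = 0.9331 s.
Fraction remaining at end-expiration = e^(−Te/τ) = e^(−1.70/0.9331) = 0.1617 → 16.17%.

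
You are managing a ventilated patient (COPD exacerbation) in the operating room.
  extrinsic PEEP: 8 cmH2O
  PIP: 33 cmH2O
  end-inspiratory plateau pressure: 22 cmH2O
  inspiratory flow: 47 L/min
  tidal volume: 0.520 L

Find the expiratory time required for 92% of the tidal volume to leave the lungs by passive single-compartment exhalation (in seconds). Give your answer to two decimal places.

Flow: 47 L/min ÷ 60 = 0.7833 L/s.
R = (PIP − Pplat)/V̇ = (33 − 22) / 0.7833 = 11.0/0.7833 = 14.043 cmH2O·s/L.
C = Vt/(Pplat − PEEP) = 520.0 / (22 − 8) = 520.0/14.0 = 37.143 mL/cmH2O.
τ = R × C = 14.043 × 0.03714 L/cmH2O = 0.5216 s.
t = −τ·ln(1 − 0.92) = −0.5216·ln(0.08) = 1.317 s.

1.32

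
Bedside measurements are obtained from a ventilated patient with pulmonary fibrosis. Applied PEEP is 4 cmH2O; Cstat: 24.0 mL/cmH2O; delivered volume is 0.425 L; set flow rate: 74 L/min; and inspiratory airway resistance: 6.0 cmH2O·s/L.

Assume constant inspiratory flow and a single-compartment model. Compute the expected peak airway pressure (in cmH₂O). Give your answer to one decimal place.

Flow: 74 L/min ÷ 60 = 1.2333 L/s.
Equation of motion (constant flow): PIP = Vt/C + R·V̇ + PEEP.
PIP = 425/24.0 + 6.0×1.2333 + 4 = 17.708 + 7.4 + 4 = 29.108 cmH2O.

29.1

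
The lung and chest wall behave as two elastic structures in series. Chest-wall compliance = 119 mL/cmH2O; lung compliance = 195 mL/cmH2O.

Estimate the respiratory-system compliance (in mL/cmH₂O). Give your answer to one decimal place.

Lung and chest wall are elastances in series: 1/Crs = 1/CL + 1/Ccw.
1/Crs = 1/195 + 1/119 = 0.01353.
Crs = 73.91 mL/cmH2O.

73.9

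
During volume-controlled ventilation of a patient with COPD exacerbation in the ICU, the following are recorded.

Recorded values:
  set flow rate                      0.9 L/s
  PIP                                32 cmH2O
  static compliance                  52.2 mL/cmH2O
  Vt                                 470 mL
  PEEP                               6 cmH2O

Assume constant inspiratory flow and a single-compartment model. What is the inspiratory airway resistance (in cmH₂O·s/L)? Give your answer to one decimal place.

Equation of motion (constant flow): PIP = Vt/C + R·V̇ + PEEP.
R·V̇ = PIP − Vt/C − PEEP = 32 − 470/52.2 − 6 = 32 − 9.004 − 6 = 16.996 cmH2O.
R = 16.996 / 0.9 = 18.884 cmH2O·s/L.

18.9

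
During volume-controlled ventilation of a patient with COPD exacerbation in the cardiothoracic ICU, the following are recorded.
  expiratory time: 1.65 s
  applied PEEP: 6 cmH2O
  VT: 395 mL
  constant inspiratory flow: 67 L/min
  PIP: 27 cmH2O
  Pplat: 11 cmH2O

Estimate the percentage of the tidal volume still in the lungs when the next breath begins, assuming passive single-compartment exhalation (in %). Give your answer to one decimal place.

23.3

Flow: 67 L/min ÷ 60 = 1.1167 L/s.
R = (PIP − Pplat)/V̇ = (27 − 11) / 1.1167 = 16.0/1.1167 = 14.328 cmH2O·s/L.
C = Vt/(Pplat − PEEP) = 395.0 / (11 − 6) = 395.0/5.0 = 79.0 mL/cmH2O.
τ = R × C = 14.328 × 0.079 L/cmH2O = 1.132 s.
Fraction remaining at end-expiration = e^(−Te/τ) = e^(−1.65/1.132) = 0.2328 → 23.28%.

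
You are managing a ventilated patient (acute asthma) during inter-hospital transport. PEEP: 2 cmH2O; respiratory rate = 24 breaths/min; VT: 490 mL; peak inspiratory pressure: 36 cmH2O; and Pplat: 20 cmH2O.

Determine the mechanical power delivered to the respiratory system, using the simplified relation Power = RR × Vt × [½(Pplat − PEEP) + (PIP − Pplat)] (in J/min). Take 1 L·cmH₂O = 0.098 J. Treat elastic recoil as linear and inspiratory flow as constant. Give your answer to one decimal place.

28.8

Per-breath work = Vt × [½(Pplat−PEEP) + (PIP−Pplat)] = 0.490 × [0.5×18.0 + 16.0] = 0.490 × 25.0 = 12.25 L·cmH2O.
Power = 24 × 12.25 = 294.0 L·cmH2O/min.
× 0.098 J/(L·cmH2O) → 28.812 J/min.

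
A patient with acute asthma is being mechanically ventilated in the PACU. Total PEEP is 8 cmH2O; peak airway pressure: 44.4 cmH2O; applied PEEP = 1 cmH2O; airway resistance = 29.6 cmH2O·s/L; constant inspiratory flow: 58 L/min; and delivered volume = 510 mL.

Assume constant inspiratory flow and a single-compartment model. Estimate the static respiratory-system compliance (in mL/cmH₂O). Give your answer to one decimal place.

65.5

Flow: 58 L/min ÷ 60 = 0.9667 L/s.
Total PEEP = 8 cmH2O (set 1 + intrinsic 7); this is the baseline alveolar pressure.
Equation of motion (constant flow): PIP = Vt/C + R·V̇ + PEEP.
Vt/C = PIP − R·V̇ − PEEP = 44.4 − 29.6×0.9667 − 8 = 44.4 − 28.614 − 8 = 7.786 cmH2O.
C = Vt / 7.786 = 510 / 7.786 = 65.502 mL/cmH2O.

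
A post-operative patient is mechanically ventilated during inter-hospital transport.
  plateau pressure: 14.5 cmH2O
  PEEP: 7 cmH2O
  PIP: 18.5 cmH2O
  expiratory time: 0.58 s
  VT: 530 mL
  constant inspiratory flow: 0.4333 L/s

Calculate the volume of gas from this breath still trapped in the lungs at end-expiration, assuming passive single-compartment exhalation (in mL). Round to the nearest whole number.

R = (PIP − Pplat)/V̇ = (18.5 − 14.5) / 0.4333 = 4.0/0.4333 = 9.231 cmH2O·s/L.
C = Vt/(Pplat − PEEP) = 530.0 / (14.5 − 7) = 530.0/7.5 = 70.667 mL/cmH2O.
τ = R × C = 9.231 × 0.07067 L/cmH2O = 0.6524 s.
Fraction remaining = e^(−Te/τ) = e^(−0.58/0.6524) = 0.4111.
Trapped volume = 530.0 × 0.4111 = 217.88 mL.

218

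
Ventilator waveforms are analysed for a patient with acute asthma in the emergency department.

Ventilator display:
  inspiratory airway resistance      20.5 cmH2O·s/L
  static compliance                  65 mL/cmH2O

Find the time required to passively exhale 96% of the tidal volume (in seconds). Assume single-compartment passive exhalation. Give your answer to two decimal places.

4.29

τ = R × C = 20.5 × 65 mL/cmH2O = 20.5 × 0.065 L/cmH2O = 1.333 s.
Exhaled fraction f = 1 − e^(−t/τ) → t = −τ·ln(1 − f) = −1.333·ln(0.04) = 4.291 s.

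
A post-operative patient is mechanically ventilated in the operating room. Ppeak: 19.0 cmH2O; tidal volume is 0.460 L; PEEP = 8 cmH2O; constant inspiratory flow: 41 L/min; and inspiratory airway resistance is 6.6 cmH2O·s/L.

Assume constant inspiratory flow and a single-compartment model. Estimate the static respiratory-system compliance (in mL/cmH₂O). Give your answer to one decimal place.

Flow: 41 L/min ÷ 60 = 0.6833 L/s.
Equation of motion (constant flow): PIP = Vt/C + R·V̇ + PEEP.
Vt/C = PIP − R·V̇ − PEEP = 19.0 − 6.6×0.6833 − 8 = 19.0 − 4.51 − 8 = 6.49 cmH2O.
C = Vt / 6.49 = 460 / 6.49 = 70.878 mL/cmH2O.

70.9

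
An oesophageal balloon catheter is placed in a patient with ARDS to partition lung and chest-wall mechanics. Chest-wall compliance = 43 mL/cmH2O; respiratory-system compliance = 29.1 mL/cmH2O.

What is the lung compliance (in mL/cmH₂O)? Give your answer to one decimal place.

1/CL = 1/Crs − 1/Ccw.
1/CL = 1/29.1 − 1/43 = 0.01111.
CL = 90.009 mL/cmH2O.

90.0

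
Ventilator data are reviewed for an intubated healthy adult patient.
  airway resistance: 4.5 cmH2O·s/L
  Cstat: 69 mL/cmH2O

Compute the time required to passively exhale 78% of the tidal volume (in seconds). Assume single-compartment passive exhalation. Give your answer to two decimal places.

0.47

τ = R × C = 4.5 × 69 mL/cmH2O = 4.5 × 0.069 L/cmH2O = 0.3105 s.
Exhaled fraction f = 1 − e^(−t/τ) → t = −τ·ln(1 − f) = −0.3105·ln(0.22) = 0.4701 s.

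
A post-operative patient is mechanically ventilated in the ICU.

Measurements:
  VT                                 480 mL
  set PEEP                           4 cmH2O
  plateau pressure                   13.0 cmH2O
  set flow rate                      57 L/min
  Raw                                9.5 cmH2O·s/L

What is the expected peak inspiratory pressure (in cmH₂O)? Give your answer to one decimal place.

Flow: 57 L/min ÷ 60 = 0.95 L/s.
PIP = Pplat + Raw × flow = 13.0 + 9.5 × 0.95 = 13.0 + 9.025 = 22.025 cmH2O.

22.0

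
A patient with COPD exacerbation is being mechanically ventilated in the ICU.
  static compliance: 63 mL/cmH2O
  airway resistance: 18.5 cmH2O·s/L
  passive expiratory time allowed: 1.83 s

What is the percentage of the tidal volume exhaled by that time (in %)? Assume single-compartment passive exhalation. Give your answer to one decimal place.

79.2

τ = R × C = 18.5 × 63 mL/cmH2O = 18.5 × 0.063 L/cmH2O = 1.166 s.
Passive exhalation: V(t)/V₀ = e^(−t/τ) = e^(−1.83/1.166) = 0.2082.
Fraction exhaled = 1 − 0.2082 = 0.7918 → 79.18%.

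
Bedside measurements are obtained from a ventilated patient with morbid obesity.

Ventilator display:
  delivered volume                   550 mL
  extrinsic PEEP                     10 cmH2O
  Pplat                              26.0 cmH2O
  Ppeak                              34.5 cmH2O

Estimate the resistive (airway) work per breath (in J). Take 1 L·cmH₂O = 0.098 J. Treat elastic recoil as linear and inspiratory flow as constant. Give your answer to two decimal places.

0.46

With constant inspiratory flow the resistive pressure is constant at PIP − Pplat = 34.5 − 26.0 = 8.5 cmH2O, so resistive work = 8.5 × 0.550 = 4.675 L·cmH2O.
× 0.098 J/(L·cmH2O) → 0.4582 J.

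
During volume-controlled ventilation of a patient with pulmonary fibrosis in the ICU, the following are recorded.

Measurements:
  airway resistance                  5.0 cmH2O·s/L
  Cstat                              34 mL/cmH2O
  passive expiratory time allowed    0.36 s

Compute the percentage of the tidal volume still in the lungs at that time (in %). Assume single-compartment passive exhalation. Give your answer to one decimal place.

12.0

τ = R × C = 5.0 × 34 mL/cmH2O = 5.0 × 0.034 L/cmH2O = 0.17 s.
Passive exhalation: V(t)/V₀ = e^(−t/τ) = e^(−0.36/0.17) = 0.1203.
Fraction remaining = 0.1203 → 12.03%.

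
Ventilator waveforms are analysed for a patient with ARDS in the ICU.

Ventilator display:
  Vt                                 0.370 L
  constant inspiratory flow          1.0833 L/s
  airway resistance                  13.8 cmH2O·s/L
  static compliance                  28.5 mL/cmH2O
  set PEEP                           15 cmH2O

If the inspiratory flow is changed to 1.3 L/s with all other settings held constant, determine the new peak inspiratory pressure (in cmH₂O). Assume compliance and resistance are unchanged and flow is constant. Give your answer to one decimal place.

PIP = Vt/C + R·V̇ + PEEP (constant-flow equation of motion).
Only the resistive term changes: ΔPIP = R × ΔV̇ = 13.8 × (1.3 − 1.0833) = 13.8 × 0.2167 = 2.99 cmH2O.
Original PIP = 370/28.5 + 13.8×1.0833 + 15 = 42.932 cmH2O; new PIP = 42.932 + (2.99) = 45.922 cmH2O.

45.9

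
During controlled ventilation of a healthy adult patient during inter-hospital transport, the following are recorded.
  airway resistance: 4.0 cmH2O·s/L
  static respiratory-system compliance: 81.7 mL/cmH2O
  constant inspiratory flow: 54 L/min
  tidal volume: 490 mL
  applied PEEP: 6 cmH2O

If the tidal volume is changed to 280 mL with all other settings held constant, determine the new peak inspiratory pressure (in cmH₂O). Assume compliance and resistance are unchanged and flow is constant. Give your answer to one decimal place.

Flow: 54 L/min ÷ 60 = 0.9 L/s.
PIP = Vt/C + R·V̇ + PEEP (constant-flow equation of motion).
Only the elastic term changes: ΔPIP = ΔVt / C = (280 − 490) / 81.7 = -2.57 cmH2O.
Original PIP = 490/81.7 + 4.0×0.9 + 6 = 15.598 cmH2O; new PIP = 15.598 + (-2.57) = 13.028 cmH2O.

13.0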